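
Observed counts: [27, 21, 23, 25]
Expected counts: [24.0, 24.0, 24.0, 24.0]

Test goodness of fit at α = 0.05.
Chi-square goodness of fit test:
H₀: observed counts match expected distribution
H₁: observed counts differ from expected distribution
df = k - 1 = 3
χ² = Σ(O - E)²/E
   = (27 - 24.0)²/24.0 + (21 - 24.0)²/24.0 + (23 - 24.0)²/24.0 + (25 - 24.0)²/24.0
   = 0.375 + 0.375 + 0.042 + 0.042
   = 0.83
p-value = 0.8415

Since p-value > α = 0.05, we fail to reject H₀.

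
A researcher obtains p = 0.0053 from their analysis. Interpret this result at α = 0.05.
Since p = 0.0053 < α = 0.05, reject H₀.
There is sufficient evidence to reject the null hypothesis; the result is statistically significant at the 0.05 level.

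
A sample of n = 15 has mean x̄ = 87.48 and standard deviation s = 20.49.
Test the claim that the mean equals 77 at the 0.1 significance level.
One-sample t-test:
H₀: μ = 77
H₁: μ ≠ 77
df = n - 1 = 14
t = (x̄ - μ₀) / (s/√n) = (87.48 - 77) / (20.49/√15) = 1.981
p-value = 0.0676

Since p-value < α = 0.1, we reject H₀.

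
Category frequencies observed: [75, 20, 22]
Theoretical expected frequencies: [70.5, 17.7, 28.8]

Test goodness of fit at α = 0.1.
Chi-square goodness of fit test:
H₀: observed counts match expected distribution
H₁: observed counts differ from expected distribution
df = k - 1 = 2
χ² = Σ(O - E)²/E
   = (75 - 70.5)²/70.5 + (20 - 17.7)²/17.7 + (22 - 28.8)²/28.8
   = 0.287 + 0.299 + 1.606
   = 2.19
p-value = 0.3343

Since p-value > α = 0.1, we fail to reject H₀.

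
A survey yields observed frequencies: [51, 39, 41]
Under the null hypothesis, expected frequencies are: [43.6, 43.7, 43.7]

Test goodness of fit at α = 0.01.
Chi-square goodness of fit test:
H₀: observed counts match expected distribution
H₁: observed counts differ from expected distribution
df = k - 1 = 2
χ² = Σ(O - E)²/E
   = (51 - 43.6)²/43.6 + (39 - 43.7)²/43.7 + (41 - 43.7)²/43.7
   = 1.256 + 0.505 + 0.167
   = 1.93
p-value = 0.3813

Since p-value > α = 0.01, we fail to reject H₀.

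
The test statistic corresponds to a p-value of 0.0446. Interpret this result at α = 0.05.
Since p = 0.0446 < α = 0.05, reject H₀.
There is sufficient evidence to reject the null hypothesis; the result is statistically significant at the 0.05 level.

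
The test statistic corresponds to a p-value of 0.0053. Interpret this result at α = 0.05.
Since p = 0.0053 < α = 0.05, reject H₀.
There is sufficient evidence to reject the null hypothesis; the result is statistically significant at the 0.05 level.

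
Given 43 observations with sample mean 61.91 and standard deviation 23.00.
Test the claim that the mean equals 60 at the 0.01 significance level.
One-sample t-test:
H₀: μ = 60
H₁: μ ≠ 60
df = n - 1 = 42
t = (x̄ - μ₀) / (s/√n) = (61.91 - 60) / (23.00/√43) = 0.545
p-value = 0.5889

Since p-value > α = 0.01, we fail to reject H₀.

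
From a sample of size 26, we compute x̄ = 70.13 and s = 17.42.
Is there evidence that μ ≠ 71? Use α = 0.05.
One-sample t-test:
H₀: μ = 71
H₁: μ ≠ 71
df = n - 1 = 25
t = (x̄ - μ₀) / (s/√n) = (70.13 - 71) / (17.42/√26) = -0.255
p-value = 0.8011

Since p-value > α = 0.05, we fail to reject H₀.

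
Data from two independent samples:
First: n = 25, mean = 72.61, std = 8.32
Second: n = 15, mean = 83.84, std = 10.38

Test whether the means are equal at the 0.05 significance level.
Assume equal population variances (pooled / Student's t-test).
Student's two-sample t-test (equal variances):
H₀: μ₁ = μ₂
H₁: μ₁ ≠ μ₂
df = n₁ + n₂ - 2 = 38
Pooled variance s_p² = [(n₁-1)s₁² + (n₂-1)s₂²] / (n₁ + n₂ - 2) = [(24)(8.32²) + (14)(10.38²)] / 38 = 83.4147
SE = √(s_p²(1/n₁ + 1/n₂)) = √(83.4147 × (1/25 + 1/15)) = 2.9829
t = (x̄₁ - x̄₂) / SE = (72.61 - 83.84) / 2.9829 = -11.23 / 2.9829 = -3.765
p-value = 0.0006

Since p-value < α = 0.05, we reject H₀.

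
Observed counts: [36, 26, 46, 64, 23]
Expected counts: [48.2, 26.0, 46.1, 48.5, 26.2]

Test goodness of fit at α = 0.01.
Chi-square goodness of fit test:
H₀: observed counts match expected distribution
H₁: observed counts differ from expected distribution
df = k - 1 = 4
χ² = Σ(O - E)²/E
   = (36 - 48.2)²/48.2 + (26 - 26.0)²/26.0 + (46 - 46.1)²/46.1 + (64 - 48.5)²/48.5 + (23 - 26.2)²/26.2
   = 3.088 + 0.000 + 0.000 + 4.954 + 0.391
   = 8.43
p-value = 0.0770

Since p-value > α = 0.01, we fail to reject H₀.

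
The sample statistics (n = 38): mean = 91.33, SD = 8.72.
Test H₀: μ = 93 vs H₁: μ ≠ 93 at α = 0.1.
One-sample t-test:
H₀: μ = 93
H₁: μ ≠ 93
df = n - 1 = 37
t = (x̄ - μ₀) / (s/√n) = (91.33 - 93) / (8.72/√38) = -1.181
p-value = 0.2453

Since p-value > α = 0.1, we fail to reject H₀.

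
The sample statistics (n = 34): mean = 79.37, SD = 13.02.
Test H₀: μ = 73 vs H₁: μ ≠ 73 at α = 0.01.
One-sample t-test:
H₀: μ = 73
H₁: μ ≠ 73
df = n - 1 = 33
t = (x̄ - μ₀) / (s/√n) = (79.37 - 73) / (13.02/√34) = 2.853
p-value = 0.0074

Since p-value < α = 0.01, we reject H₀.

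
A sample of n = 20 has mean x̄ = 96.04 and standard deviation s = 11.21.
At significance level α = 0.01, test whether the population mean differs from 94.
One-sample t-test:
H₀: μ = 94
H₁: μ ≠ 94
df = n - 1 = 19
t = (x̄ - μ₀) / (s/√n) = (96.04 - 94) / (11.21/√20) = 0.814
p-value = 0.4258

Since p-value > α = 0.01, we fail to reject H₀.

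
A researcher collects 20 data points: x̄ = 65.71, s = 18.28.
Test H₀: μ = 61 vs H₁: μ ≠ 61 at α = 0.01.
One-sample t-test:
H₀: μ = 61
H₁: μ ≠ 61
df = n - 1 = 19
t = (x̄ - μ₀) / (s/√n) = (65.71 - 61) / (18.28/√20) = 1.152
p-value = 0.2635

Since p-value > α = 0.01, we fail to reject H₀.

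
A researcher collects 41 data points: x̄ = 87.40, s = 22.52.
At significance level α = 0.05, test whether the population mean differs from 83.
One-sample t-test:
H₀: μ = 83
H₁: μ ≠ 83
df = n - 1 = 40
t = (x̄ - μ₀) / (s/√n) = (87.40 - 83) / (22.52/√41) = 1.251
p-value = 0.2182

Since p-value > α = 0.05, we fail to reject H₀.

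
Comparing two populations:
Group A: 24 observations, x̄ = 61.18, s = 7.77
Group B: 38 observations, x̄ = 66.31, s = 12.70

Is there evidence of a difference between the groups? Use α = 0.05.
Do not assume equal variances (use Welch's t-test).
Welch's two-sample t-test:
H₀: μ₁ = μ₂
H₁: μ₁ ≠ μ₂
s₁²/n₁ = 7.77²/24 = 2.5155,  s₂²/n₂ = 12.70²/38 = 4.2445
SE = √(s₁²/n₁ + s₂²/n₂) = √(2.5155 + 4.2445) = 2.6000
df (Welch-Satterthwaite) = (s₁²/n₁ + s₂²/n₂)² / [(s₁²/n₁)²/(n₁-1) + (s₂²/n₂)²/(n₂-1)] ≈ 59.97
t = (x̄₁ - x̄₂) / SE = (61.18 - 66.31) / 2.6000 = -5.13 / 2.6000 = -1.973
p-value = 0.0531

Since p-value > α = 0.05, we fail to reject H₀.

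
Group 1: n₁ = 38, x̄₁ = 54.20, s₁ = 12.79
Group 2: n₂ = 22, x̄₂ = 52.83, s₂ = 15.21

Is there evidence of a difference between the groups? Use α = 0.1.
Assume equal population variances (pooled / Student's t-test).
Student's two-sample t-test (equal variances):
H₀: μ₁ = μ₂
H₁: μ₁ ≠ μ₂
df = n₁ + n₂ - 2 = 58
Pooled variance s_p² = [(n₁-1)s₁² + (n₂-1)s₂²] / (n₁ + n₂ - 2) = [(37)(12.79²) + (21)(15.21²)] / 58 = 188.1179
SE = √(s_p²(1/n₁ + 1/n₂)) = √(188.1179 × (1/38 + 1/22)) = 3.6744
t = (x̄₁ - x̄₂) / SE = (54.20 - 52.83) / 3.6744 = 1.37 / 3.6744 = 0.373
p-value = 0.7106

Since p-value > α = 0.1, we fail to reject H₀.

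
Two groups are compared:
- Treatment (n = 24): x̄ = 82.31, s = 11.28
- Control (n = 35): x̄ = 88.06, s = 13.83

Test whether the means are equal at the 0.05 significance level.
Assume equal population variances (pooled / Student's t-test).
Student's two-sample t-test (equal variances):
H₀: μ₁ = μ₂
H₁: μ₁ ≠ μ₂
df = n₁ + n₂ - 2 = 57
Pooled variance s_p² = [(n₁-1)s₁² + (n₂-1)s₂²] / (n₁ + n₂ - 2) = [(23)(11.28²) + (34)(13.83²)] / 57 = 165.4320
SE = √(s_p²(1/n₁ + 1/n₂)) = √(165.4320 × (1/24 + 1/35)) = 3.4088
t = (x̄₁ - x̄₂) / SE = (82.31 - 88.06) / 3.4088 = -5.75 / 3.4088 = -1.687
p-value = 0.0971

Since p-value > α = 0.05, we fail to reject H₀.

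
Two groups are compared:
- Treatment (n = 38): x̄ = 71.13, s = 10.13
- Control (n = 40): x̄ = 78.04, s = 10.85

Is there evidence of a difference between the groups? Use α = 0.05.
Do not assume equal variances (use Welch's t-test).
Welch's two-sample t-test:
H₀: μ₁ = μ₂
H₁: μ₁ ≠ μ₂
s₁²/n₁ = 10.13²/38 = 2.7004,  s₂²/n₂ = 10.85²/40 = 2.9431
SE = √(s₁²/n₁ + s₂²/n₂) = √(2.7004 + 2.9431) = 2.3756
df (Welch-Satterthwaite) = (s₁²/n₁ + s₂²/n₂)² / [(s₁²/n₁)²/(n₁-1) + (s₂²/n₂)²/(n₂-1)] ≈ 75.98
t = (x̄₁ - x̄₂) / SE = (71.13 - 78.04) / 2.3756 = -6.91 / 2.3756 = -2.909
p-value = 0.0048

Since p-value < α = 0.05, we reject H₀.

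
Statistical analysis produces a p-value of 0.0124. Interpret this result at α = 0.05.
Since p = 0.0124 < α = 0.05, reject H₀.
There is sufficient evidence to reject the null hypothesis; the result is statistically significant at the 0.05 level.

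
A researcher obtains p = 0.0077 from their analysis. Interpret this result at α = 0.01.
Since p = 0.0077 < α = 0.01, reject H₀.
There is sufficient evidence to reject the null hypothesis; the result is statistically significant at the 0.01 level.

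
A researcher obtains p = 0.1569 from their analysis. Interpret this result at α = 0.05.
Since p = 0.1569 > α = 0.05, fail to reject H₀.
There is insufficient evidence to reject the null hypothesis; the result is not statistically significant at the 0.05 level.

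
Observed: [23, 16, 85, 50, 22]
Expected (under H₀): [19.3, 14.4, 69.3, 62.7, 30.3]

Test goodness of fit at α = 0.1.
Chi-square goodness of fit test:
H₀: observed counts match expected distribution
H₁: observed counts differ from expected distribution
df = k - 1 = 4
χ² = Σ(O - E)²/E
   = (23 - 19.3)²/19.3 + (16 - 14.4)²/14.4 + (85 - 69.3)²/69.3 + (50 - 62.7)²/62.7 + (22 - 30.3)²/30.3
   = 0.709 + 0.178 + 3.557 + 2.572 + 2.274
   = 9.29
p-value = 0.0542

Since p-value < α = 0.1, we reject H₀.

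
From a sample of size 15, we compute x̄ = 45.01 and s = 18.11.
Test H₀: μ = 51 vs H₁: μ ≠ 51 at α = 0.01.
One-sample t-test:
H₀: μ = 51
H₁: μ ≠ 51
df = n - 1 = 14
t = (x̄ - μ₀) / (s/√n) = (45.01 - 51) / (18.11/√15) = -1.281
p-value = 0.2210

Since p-value > α = 0.01, we fail to reject H₀.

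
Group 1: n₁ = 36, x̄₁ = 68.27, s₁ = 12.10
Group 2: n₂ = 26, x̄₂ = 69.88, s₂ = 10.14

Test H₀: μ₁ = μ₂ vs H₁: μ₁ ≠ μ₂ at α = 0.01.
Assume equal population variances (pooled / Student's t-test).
Student's two-sample t-test (equal variances):
H₀: μ₁ = μ₂
H₁: μ₁ ≠ μ₂
df = n₁ + n₂ - 2 = 60
Pooled variance s_p² = [(n₁-1)s₁² + (n₂-1)s₂²] / (n₁ + n₂ - 2) = [(35)(12.10²) + (25)(10.14²)] / 60 = 128.2473
SE = √(s_p²(1/n₁ + 1/n₂)) = √(128.2473 × (1/36 + 1/26)) = 2.9146
t = (x̄₁ - x̄₂) / SE = (68.27 - 69.88) / 2.9146 = -1.61 / 2.9146 = -0.552
p-value = 0.5827

Since p-value > α = 0.01, we fail to reject H₀.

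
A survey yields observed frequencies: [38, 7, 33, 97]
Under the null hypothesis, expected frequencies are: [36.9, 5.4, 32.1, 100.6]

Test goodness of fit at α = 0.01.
Chi-square goodness of fit test:
H₀: observed counts match expected distribution
H₁: observed counts differ from expected distribution
df = k - 1 = 3
χ² = Σ(O - E)²/E
   = (38 - 36.9)²/36.9 + (7 - 5.4)²/5.4 + (33 - 32.1)²/32.1 + (97 - 100.6)²/100.6
   = 0.033 + 0.474 + 0.025 + 0.129
   = 0.66
p-value = 0.8824

Since p-value > α = 0.01, we fail to reject H₀.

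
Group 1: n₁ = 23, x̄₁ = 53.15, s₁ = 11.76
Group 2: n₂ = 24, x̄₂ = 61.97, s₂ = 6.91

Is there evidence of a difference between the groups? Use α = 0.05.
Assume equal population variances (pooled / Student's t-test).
Student's two-sample t-test (equal variances):
H₀: μ₁ = μ₂
H₁: μ₁ ≠ μ₂
df = n₁ + n₂ - 2 = 45
Pooled variance s_p² = [(n₁-1)s₁² + (n₂-1)s₂²] / (n₁ + n₂ - 2) = [(22)(11.76²) + (23)(6.91²)] / 45 = 92.0167
SE = √(s_p²(1/n₁ + 1/n₂)) = √(92.0167 × (1/23 + 1/24)) = 2.7991
t = (x̄₁ - x̄₂) / SE = (53.15 - 61.97) / 2.7991 = -8.82 / 2.7991 = -3.151
p-value = 0.0029

Since p-value < α = 0.05, we reject H₀.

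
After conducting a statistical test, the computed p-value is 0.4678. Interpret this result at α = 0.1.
Since p = 0.4678 > α = 0.1, fail to reject H₀.
There is insufficient evidence to reject the null hypothesis; the result is not statistically significant at the 0.1 level.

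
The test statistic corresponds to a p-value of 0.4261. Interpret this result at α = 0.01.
Since p = 0.4261 > α = 0.01, fail to reject H₀.
There is insufficient evidence to reject the null hypothesis; the result is not statistically significant at the 0.01 level.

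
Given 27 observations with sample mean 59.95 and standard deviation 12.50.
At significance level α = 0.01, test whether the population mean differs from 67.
One-sample t-test:
H₀: μ = 67
H₁: μ ≠ 67
df = n - 1 = 26
t = (x̄ - μ₀) / (s/√n) = (59.95 - 67) / (12.50/√27) = -2.931
p-value = 0.0070

Since p-value < α = 0.01, we reject H₀.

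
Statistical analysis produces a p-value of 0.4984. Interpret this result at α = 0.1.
Since p = 0.4984 > α = 0.1, fail to reject H₀.
There is insufficient evidence to reject the null hypothesis; the result is not statistically significant at the 0.1 level.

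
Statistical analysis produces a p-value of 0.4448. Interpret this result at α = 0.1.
Since p = 0.4448 > α = 0.1, fail to reject H₀.
There is insufficient evidence to reject the null hypothesis; the result is not statistically significant at the 0.1 level.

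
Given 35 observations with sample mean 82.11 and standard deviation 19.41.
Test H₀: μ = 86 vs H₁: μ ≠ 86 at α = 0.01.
One-sample t-test:
H₀: μ = 86
H₁: μ ≠ 86
df = n - 1 = 34
t = (x̄ - μ₀) / (s/√n) = (82.11 - 86) / (19.41/√35) = -1.186
p-value = 0.2440

Since p-value > α = 0.01, we fail to reject H₀.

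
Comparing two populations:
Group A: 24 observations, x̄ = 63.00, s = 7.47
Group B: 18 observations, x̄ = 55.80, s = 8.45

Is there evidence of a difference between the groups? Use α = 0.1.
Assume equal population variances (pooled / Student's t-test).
Student's two-sample t-test (equal variances):
H₀: μ₁ = μ₂
H₁: μ₁ ≠ μ₂
df = n₁ + n₂ - 2 = 40
Pooled variance s_p² = [(n₁-1)s₁² + (n₂-1)s₂²] / (n₁ + n₂ - 2) = [(23)(7.47²) + (17)(8.45²)] / 40 = 62.4316
SE = √(s_p²(1/n₁ + 1/n₂)) = √(62.4316 × (1/24 + 1/18)) = 2.4637
t = (x̄₁ - x̄₂) / SE = (63.00 - 55.80) / 2.4637 = 7.20 / 2.4637 = 2.922
p-value = 0.0057

Since p-value < α = 0.1, we reject H₀.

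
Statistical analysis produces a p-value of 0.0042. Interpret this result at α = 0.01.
Since p = 0.0042 < α = 0.01, reject H₀.
There is sufficient evidence to reject the null hypothesis; the result is statistically significant at the 0.01 level.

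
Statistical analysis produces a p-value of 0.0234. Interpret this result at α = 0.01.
Since p = 0.0234 > α = 0.01, fail to reject H₀.
There is insufficient evidence to reject the null hypothesis; the result is not statistically significant at the 0.01 level.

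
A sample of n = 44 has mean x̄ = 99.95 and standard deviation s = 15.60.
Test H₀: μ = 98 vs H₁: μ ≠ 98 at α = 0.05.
One-sample t-test:
H₀: μ = 98
H₁: μ ≠ 98
df = n - 1 = 43
t = (x̄ - μ₀) / (s/√n) = (99.95 - 98) / (15.60/√44) = 0.829
p-value = 0.4116

Since p-value > α = 0.05, we fail to reject H₀.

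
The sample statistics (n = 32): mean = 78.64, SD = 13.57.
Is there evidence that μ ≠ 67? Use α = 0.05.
One-sample t-test:
H₀: μ = 67
H₁: μ ≠ 67
df = n - 1 = 31
t = (x̄ - μ₀) / (s/√n) = (78.64 - 67) / (13.57/√32) = 4.852
p-value < 0.0001

Since p-value < α = 0.05, we reject H₀.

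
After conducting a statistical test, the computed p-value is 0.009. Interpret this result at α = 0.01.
Since p = 0.009 < α = 0.01, reject H₀.
There is sufficient evidence to reject the null hypothesis; the result is statistically significant at the 0.01 level.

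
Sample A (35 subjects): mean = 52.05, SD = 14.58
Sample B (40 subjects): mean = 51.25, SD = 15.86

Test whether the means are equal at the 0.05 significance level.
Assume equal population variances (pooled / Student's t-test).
Student's two-sample t-test (equal variances):
H₀: μ₁ = μ₂
H₁: μ₁ ≠ μ₂
df = n₁ + n₂ - 2 = 73
Pooled variance s_p² = [(n₁-1)s₁² + (n₂-1)s₂²] / (n₁ + n₂ - 2) = [(34)(14.58²) + (39)(15.86²)] / 73 = 233.3924
SE = √(s_p²(1/n₁ + 1/n₂)) = √(233.3924 × (1/35 + 1/40)) = 3.5360
t = (x̄₁ - x̄₂) / SE = (52.05 - 51.25) / 3.5360 = 0.80 / 3.5360 = 0.226
p-value = 0.8216

Since p-value > α = 0.05, we fail to reject H₀.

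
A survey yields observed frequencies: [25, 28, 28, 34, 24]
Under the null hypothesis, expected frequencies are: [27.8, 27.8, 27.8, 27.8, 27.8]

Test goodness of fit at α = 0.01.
Chi-square goodness of fit test:
H₀: observed counts match expected distribution
H₁: observed counts differ from expected distribution
df = k - 1 = 4
χ² = Σ(O - E)²/E
   = (25 - 27.8)²/27.8 + (28 - 27.8)²/27.8 + (28 - 27.8)²/27.8 + (34 - 27.8)²/27.8 + (24 - 27.8)²/27.8
   = 0.282 + 0.001 + 0.001 + 1.383 + 0.519
   = 2.19
p-value = 0.7014

Since p-value > α = 0.01, we fail to reject H₀.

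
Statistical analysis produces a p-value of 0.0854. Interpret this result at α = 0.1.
Since p = 0.0854 < α = 0.1, reject H₀.
There is sufficient evidence to reject the null hypothesis; the result is statistically significant at the 0.1 level.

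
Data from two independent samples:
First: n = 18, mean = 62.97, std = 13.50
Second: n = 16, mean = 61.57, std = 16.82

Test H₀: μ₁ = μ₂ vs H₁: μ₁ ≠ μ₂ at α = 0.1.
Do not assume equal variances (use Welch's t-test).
Welch's two-sample t-test:
H₀: μ₁ = μ₂
H₁: μ₁ ≠ μ₂
s₁²/n₁ = 13.50²/18 = 10.1250,  s₂²/n₂ = 16.82²/16 = 17.6820
SE = √(s₁²/n₁ + s₂²/n₂) = √(10.1250 + 17.6820) = 5.2732
df (Welch-Satterthwaite) = (s₁²/n₁ + s₂²/n₂)² / [(s₁²/n₁)²/(n₁-1) + (s₂²/n₂)²/(n₂-1)] ≈ 28.77
t = (x̄₁ - x̄₂) / SE = (62.97 - 61.57) / 5.2732 = 1.40 / 5.2732 = 0.265
p-value = 0.7925

Since p-value > α = 0.1, we fail to reject H₀.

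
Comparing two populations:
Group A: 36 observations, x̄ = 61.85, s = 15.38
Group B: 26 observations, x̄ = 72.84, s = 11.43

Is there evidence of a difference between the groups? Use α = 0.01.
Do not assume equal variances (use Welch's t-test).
Welch's two-sample t-test:
H₀: μ₁ = μ₂
H₁: μ₁ ≠ μ₂
s₁²/n₁ = 15.38²/36 = 6.5707,  s₂²/n₂ = 11.43²/26 = 5.0248
SE = √(s₁²/n₁ + s₂²/n₂) = √(6.5707 + 5.0248) = 3.4052
df (Welch-Satterthwaite) = (s₁²/n₁ + s₂²/n₂)² / [(s₁²/n₁)²/(n₁-1) + (s₂²/n₂)²/(n₂-1)] ≈ 59.93
t = (x̄₁ - x̄₂) / SE = (61.85 - 72.84) / 3.4052 = -10.99 / 3.4052 = -3.227
p-value = 0.0020

Since p-value < α = 0.01, we reject H₀.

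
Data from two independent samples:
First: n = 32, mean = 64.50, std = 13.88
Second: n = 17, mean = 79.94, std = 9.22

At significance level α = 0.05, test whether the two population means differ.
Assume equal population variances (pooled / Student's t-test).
Student's two-sample t-test (equal variances):
H₀: μ₁ = μ₂
H₁: μ₁ ≠ μ₂
df = n₁ + n₂ - 2 = 47
Pooled variance s_p² = [(n₁-1)s₁² + (n₂-1)s₂²] / (n₁ + n₂ - 2) = [(31)(13.88²) + (16)(9.22²)] / 47 = 156.0090
SE = √(s_p²(1/n₁ + 1/n₂)) = √(156.0090 × (1/32 + 1/17)) = 3.7486
t = (x̄₁ - x̄₂) / SE = (64.50 - 79.94) / 3.7486 = -15.44 / 3.7486 = -4.119
p-value = 0.0002

Since p-value < α = 0.05, we reject H₀.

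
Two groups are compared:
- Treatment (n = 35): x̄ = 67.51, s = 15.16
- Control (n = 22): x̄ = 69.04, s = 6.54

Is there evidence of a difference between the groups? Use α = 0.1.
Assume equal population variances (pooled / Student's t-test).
Student's two-sample t-test (equal variances):
H₀: μ₁ = μ₂
H₁: μ₁ ≠ μ₂
df = n₁ + n₂ - 2 = 55
Pooled variance s_p² = [(n₁-1)s₁² + (n₂-1)s₂²] / (n₁ + n₂ - 2) = [(34)(15.16²) + (21)(6.54²)] / 55 = 158.4050
SE = √(s_p²(1/n₁ + 1/n₂)) = √(158.4050 × (1/35 + 1/22)) = 3.4243
t = (x̄₁ - x̄₂) / SE = (67.51 - 69.04) / 3.4243 = -1.53 / 3.4243 = -0.447
p-value = 0.6568

Since p-value > α = 0.1, we fail to reject H₀.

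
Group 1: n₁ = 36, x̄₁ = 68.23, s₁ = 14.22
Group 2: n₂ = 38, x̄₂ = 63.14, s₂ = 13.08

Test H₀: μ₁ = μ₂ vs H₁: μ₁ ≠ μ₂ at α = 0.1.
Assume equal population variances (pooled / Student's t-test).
Student's two-sample t-test (equal variances):
H₀: μ₁ = μ₂
H₁: μ₁ ≠ μ₂
df = n₁ + n₂ - 2 = 72
Pooled variance s_p² = [(n₁-1)s₁² + (n₂-1)s₂²] / (n₁ + n₂ - 2) = [(35)(14.22²) + (37)(13.08²)] / 72 = 186.2151
SE = √(s_p²(1/n₁ + 1/n₂)) = √(186.2151 × (1/36 + 1/38)) = 3.1738
t = (x̄₁ - x̄₂) / SE = (68.23 - 63.14) / 3.1738 = 5.09 / 3.1738 = 1.604
p-value = 0.1131

Since p-value > α = 0.1, we fail to reject H₀.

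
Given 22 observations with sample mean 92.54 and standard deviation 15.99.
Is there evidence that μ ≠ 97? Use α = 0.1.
One-sample t-test:
H₀: μ = 97
H₁: μ ≠ 97
df = n - 1 = 21
t = (x̄ - μ₀) / (s/√n) = (92.54 - 97) / (15.99/√22) = -1.308
p-value = 0.2049

Since p-value > α = 0.1, we fail to reject H₀.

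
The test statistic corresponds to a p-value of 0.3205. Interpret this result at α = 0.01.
Since p = 0.3205 > α = 0.01, fail to reject H₀.
There is insufficient evidence to reject the null hypothesis; the result is not statistically significant at the 0.01 level.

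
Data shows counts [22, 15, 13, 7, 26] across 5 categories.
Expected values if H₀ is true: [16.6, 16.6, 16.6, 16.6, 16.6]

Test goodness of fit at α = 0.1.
Chi-square goodness of fit test:
H₀: observed counts match expected distribution
H₁: observed counts differ from expected distribution
df = k - 1 = 4
χ² = Σ(O - E)²/E
   = (22 - 16.6)²/16.6 + (15 - 16.6)²/16.6 + (13 - 16.6)²/16.6 + (7 - 16.6)²/16.6 + (26 - 16.6)²/16.6
   = 1.757 + 0.154 + 0.781 + 5.552 + 5.323
   = 13.57
p-value = 0.0088

Since p-value < α = 0.1, we reject H₀.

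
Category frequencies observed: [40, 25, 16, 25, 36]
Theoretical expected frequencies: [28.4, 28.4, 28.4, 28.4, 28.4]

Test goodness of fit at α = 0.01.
Chi-square goodness of fit test:
H₀: observed counts match expected distribution
H₁: observed counts differ from expected distribution
df = k - 1 = 4
χ² = Σ(O - E)²/E
   = (40 - 28.4)²/28.4 + (25 - 28.4)²/28.4 + (16 - 28.4)²/28.4 + (25 - 28.4)²/28.4 + (36 - 28.4)²/28.4
   = 4.738 + 0.407 + 5.414 + 0.407 + 2.034
   = 13.00
p-value = 0.0113

Since p-value > α = 0.01, we fail to reject H₀.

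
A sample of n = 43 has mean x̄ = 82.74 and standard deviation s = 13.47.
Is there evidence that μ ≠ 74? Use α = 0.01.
One-sample t-test:
H₀: μ = 74
H₁: μ ≠ 74
df = n - 1 = 42
t = (x̄ - μ₀) / (s/√n) = (82.74 - 74) / (13.47/√43) = 4.255
p-value = 0.0001

Since p-value < α = 0.01, we reject H₀.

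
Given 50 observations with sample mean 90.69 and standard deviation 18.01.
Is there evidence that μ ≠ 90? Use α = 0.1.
One-sample t-test:
H₀: μ = 90
H₁: μ ≠ 90
df = n - 1 = 49
t = (x̄ - μ₀) / (s/√n) = (90.69 - 90) / (18.01/√50) = 0.271
p-value = 0.7876

Since p-value > α = 0.1, we fail to reject H₀.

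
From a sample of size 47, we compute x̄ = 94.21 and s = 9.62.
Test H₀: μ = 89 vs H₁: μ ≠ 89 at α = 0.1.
One-sample t-test:
H₀: μ = 89
H₁: μ ≠ 89
df = n - 1 = 46
t = (x̄ - μ₀) / (s/√n) = (94.21 - 89) / (9.62/√47) = 3.713
p-value = 0.0006

Since p-value < α = 0.1, we reject H₀.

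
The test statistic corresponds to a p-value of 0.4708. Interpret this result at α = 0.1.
Since p = 0.4708 > α = 0.1, fail to reject H₀.
There is insufficient evidence to reject the null hypothesis; the result is not statistically significant at the 0.1 level.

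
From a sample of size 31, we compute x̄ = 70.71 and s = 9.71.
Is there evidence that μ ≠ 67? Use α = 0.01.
One-sample t-test:
H₀: μ = 67
H₁: μ ≠ 67
df = n - 1 = 30
t = (x̄ - μ₀) / (s/√n) = (70.71 - 67) / (9.71/√31) = 2.127
p-value = 0.0417

Since p-value > α = 0.01, we fail to reject H₀.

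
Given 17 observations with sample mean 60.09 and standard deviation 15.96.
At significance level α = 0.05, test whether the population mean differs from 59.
One-sample t-test:
H₀: μ = 59
H₁: μ ≠ 59
df = n - 1 = 16
t = (x̄ - μ₀) / (s/√n) = (60.09 - 59) / (15.96/√17) = 0.282
p-value = 0.7819

Since p-value > α = 0.05, we fail to reject H₀.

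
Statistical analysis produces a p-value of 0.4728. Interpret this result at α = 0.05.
Since p = 0.4728 > α = 0.05, fail to reject H₀.
There is insufficient evidence to reject the null hypothesis; the result is not statistically significant at the 0.05 level.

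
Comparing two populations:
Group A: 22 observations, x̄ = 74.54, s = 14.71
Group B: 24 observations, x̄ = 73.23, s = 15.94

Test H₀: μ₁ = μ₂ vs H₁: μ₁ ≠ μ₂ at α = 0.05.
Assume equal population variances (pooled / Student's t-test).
Student's two-sample t-test (equal variances):
H₀: μ₁ = μ₂
H₁: μ₁ ≠ μ₂
df = n₁ + n₂ - 2 = 44
Pooled variance s_p² = [(n₁-1)s₁² + (n₂-1)s₂²] / (n₁ + n₂ - 2) = [(21)(14.71²) + (23)(15.94²)] / 44 = 236.0907
SE = √(s_p²(1/n₁ + 1/n₂)) = √(236.0907 × (1/22 + 1/24)) = 4.5353
t = (x̄₁ - x̄₂) / SE = (74.54 - 73.23) / 4.5353 = 1.31 / 4.5353 = 0.289
p-value = 0.7741

Since p-value > α = 0.05, we fail to reject H₀.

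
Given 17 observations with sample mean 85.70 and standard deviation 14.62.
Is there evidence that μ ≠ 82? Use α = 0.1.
One-sample t-test:
H₀: μ = 82
H₁: μ ≠ 82
df = n - 1 = 16
t = (x̄ - μ₀) / (s/√n) = (85.70 - 82) / (14.62/√17) = 1.043
p-value = 0.3122

Since p-value > α = 0.1, we fail to reject H₀.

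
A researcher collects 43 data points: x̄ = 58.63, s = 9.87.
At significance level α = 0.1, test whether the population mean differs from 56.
One-sample t-test:
H₀: μ = 56
H₁: μ ≠ 56
df = n - 1 = 42
t = (x̄ - μ₀) / (s/√n) = (58.63 - 56) / (9.87/√43) = 1.747
p-value = 0.0879

Since p-value < α = 0.1, we reject H₀.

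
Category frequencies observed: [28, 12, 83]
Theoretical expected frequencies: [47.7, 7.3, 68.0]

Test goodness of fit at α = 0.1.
Chi-square goodness of fit test:
H₀: observed counts match expected distribution
H₁: observed counts differ from expected distribution
df = k - 1 = 2
χ² = Σ(O - E)²/E
   = (28 - 47.7)²/47.7 + (12 - 7.3)²/7.3 + (83 - 68.0)²/68.0
   = 8.136 + 3.026 + 3.309
   = 14.47
p-value = 0.0007

Since p-value < α = 0.1, we reject H₀.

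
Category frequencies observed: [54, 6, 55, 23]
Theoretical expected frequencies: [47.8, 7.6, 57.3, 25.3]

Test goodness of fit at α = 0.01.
Chi-square goodness of fit test:
H₀: observed counts match expected distribution
H₁: observed counts differ from expected distribution
df = k - 1 = 3
χ² = Σ(O - E)²/E
   = (54 - 47.8)²/47.8 + (6 - 7.6)²/7.6 + (55 - 57.3)²/57.3 + (23 - 25.3)²/25.3
   = 0.804 + 0.337 + 0.092 + 0.209
   = 1.44
p-value = 0.6956

Since p-value > α = 0.01, we fail to reject H₀.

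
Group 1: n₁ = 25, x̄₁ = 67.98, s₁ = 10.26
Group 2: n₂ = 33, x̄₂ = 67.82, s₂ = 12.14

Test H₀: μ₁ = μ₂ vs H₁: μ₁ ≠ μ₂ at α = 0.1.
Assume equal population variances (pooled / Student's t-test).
Student's two-sample t-test (equal variances):
H₀: μ₁ = μ₂
H₁: μ₁ ≠ μ₂
df = n₁ + n₂ - 2 = 56
Pooled variance s_p² = [(n₁-1)s₁² + (n₂-1)s₂²] / (n₁ + n₂ - 2) = [(24)(10.26²) + (32)(12.14²)] / 56 = 129.3316
SE = √(s_p²(1/n₁ + 1/n₂)) = √(129.3316 × (1/25 + 1/33)) = 3.0154
t = (x̄₁ - x̄₂) / SE = (67.98 - 67.82) / 3.0154 = 0.16 / 3.0154 = 0.053
p-value = 0.9579

Since p-value > α = 0.1, we fail to reject H₀.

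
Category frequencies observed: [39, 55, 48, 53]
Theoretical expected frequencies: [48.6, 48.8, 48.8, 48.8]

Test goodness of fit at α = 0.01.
Chi-square goodness of fit test:
H₀: observed counts match expected distribution
H₁: observed counts differ from expected distribution
df = k - 1 = 3
χ² = Σ(O - E)²/E
   = (39 - 48.6)²/48.6 + (55 - 48.8)²/48.8 + (48 - 48.8)²/48.8 + (53 - 48.8)²/48.8
   = 1.896 + 0.788 + 0.013 + 0.361
   = 3.06
p-value = 0.3827

Since p-value > α = 0.01, we fail to reject H₀.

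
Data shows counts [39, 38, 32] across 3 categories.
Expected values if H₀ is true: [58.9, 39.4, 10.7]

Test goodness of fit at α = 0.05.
Chi-square goodness of fit test:
H₀: observed counts match expected distribution
H₁: observed counts differ from expected distribution
df = k - 1 = 2
χ² = Σ(O - E)²/E
   = (39 - 58.9)²/58.9 + (38 - 39.4)²/39.4 + (32 - 10.7)²/10.7
   = 6.723 + 0.050 + 42.401
   = 49.17
p-value < 0.0001

Since p-value < α = 0.05, we reject H₀.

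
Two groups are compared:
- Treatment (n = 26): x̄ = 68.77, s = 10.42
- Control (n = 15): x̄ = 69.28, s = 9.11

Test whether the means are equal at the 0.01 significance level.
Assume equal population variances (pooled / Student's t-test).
Student's two-sample t-test (equal variances):
H₀: μ₁ = μ₂
H₁: μ₁ ≠ μ₂
df = n₁ + n₂ - 2 = 39
Pooled variance s_p² = [(n₁-1)s₁² + (n₂-1)s₂²] / (n₁ + n₂ - 2) = [(25)(10.42²) + (14)(9.11²)] / 39 = 99.3923
SE = √(s_p²(1/n₁ + 1/n₂)) = √(99.3923 × (1/26 + 1/15)) = 3.2325
t = (x̄₁ - x̄₂) / SE = (68.77 - 69.28) / 3.2325 = -0.51 / 3.2325 = -0.158
p-value = 0.8754

Since p-value > α = 0.01, we fail to reject H₀.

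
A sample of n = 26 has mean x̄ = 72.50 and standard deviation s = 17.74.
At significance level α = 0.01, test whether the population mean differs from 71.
One-sample t-test:
H₀: μ = 71
H₁: μ ≠ 71
df = n - 1 = 25
t = (x̄ - μ₀) / (s/√n) = (72.50 - 71) / (17.74/√26) = 0.431
p-value = 0.6701

Since p-value > α = 0.01, we fail to reject H₀.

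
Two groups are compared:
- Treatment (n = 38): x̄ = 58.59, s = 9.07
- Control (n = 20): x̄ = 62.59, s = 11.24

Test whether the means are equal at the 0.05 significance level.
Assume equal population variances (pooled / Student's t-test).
Student's two-sample t-test (equal variances):
H₀: μ₁ = μ₂
H₁: μ₁ ≠ μ₂
df = n₁ + n₂ - 2 = 56
Pooled variance s_p² = [(n₁-1)s₁² + (n₂-1)s₂²] / (n₁ + n₂ - 2) = [(37)(9.07²) + (19)(11.24²)] / 56 = 97.2181
SE = √(s_p²(1/n₁ + 1/n₂)) = √(97.2181 × (1/38 + 1/20)) = 2.7238
t = (x̄₁ - x̄₂) / SE = (58.59 - 62.59) / 2.7238 = -4.00 / 2.7238 = -1.469
p-value = 0.1476

Since p-value > α = 0.05, we fail to reject H₀.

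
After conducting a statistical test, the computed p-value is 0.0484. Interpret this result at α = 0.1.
Since p = 0.0484 < α = 0.1, reject H₀.
There is sufficient evidence to reject the null hypothesis; the result is statistically significant at the 0.1 level.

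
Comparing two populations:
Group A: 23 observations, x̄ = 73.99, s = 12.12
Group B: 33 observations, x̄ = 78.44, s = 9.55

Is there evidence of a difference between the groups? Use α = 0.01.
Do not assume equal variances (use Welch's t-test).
Welch's two-sample t-test:
H₀: μ₁ = μ₂
H₁: μ₁ ≠ μ₂
s₁²/n₁ = 12.12²/23 = 6.3867,  s₂²/n₂ = 9.55²/33 = 2.7637
SE = √(s₁²/n₁ + s₂²/n₂) = √(6.3867 + 2.7637) = 3.0250
df (Welch-Satterthwaite) = (s₁²/n₁ + s₂²/n₂)² / [(s₁²/n₁)²/(n₁-1) + (s₂²/n₂)²/(n₂-1)] ≈ 40.01
t = (x̄₁ - x̄₂) / SE = (73.99 - 78.44) / 3.0250 = -4.45 / 3.0250 = -1.471
p-value = 0.1491

Since p-value > α = 0.01, we fail to reject H₀.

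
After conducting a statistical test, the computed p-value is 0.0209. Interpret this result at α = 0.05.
Since p = 0.0209 < α = 0.05, reject H₀.
There is sufficient evidence to reject the null hypothesis; the result is statistically significant at the 0.05 level.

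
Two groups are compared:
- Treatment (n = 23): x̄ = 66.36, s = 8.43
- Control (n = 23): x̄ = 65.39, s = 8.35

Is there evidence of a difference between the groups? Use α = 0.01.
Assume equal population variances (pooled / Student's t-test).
Student's two-sample t-test (equal variances):
H₀: μ₁ = μ₂
H₁: μ₁ ≠ μ₂
df = n₁ + n₂ - 2 = 44
Pooled variance s_p² = [(n₁-1)s₁² + (n₂-1)s₂²] / (n₁ + n₂ - 2) = [(22)(8.43²) + (22)(8.35²)] / 44 = 70.3937
SE = √(s_p²(1/n₁ + 1/n₂)) = √(70.3937 × (1/23 + 1/23)) = 2.4741
t = (x̄₁ - x̄₂) / SE = (66.36 - 65.39) / 2.4741 = 0.97 / 2.4741 = 0.392
p-value = 0.6969

Since p-value > α = 0.01, we fail to reject H₀.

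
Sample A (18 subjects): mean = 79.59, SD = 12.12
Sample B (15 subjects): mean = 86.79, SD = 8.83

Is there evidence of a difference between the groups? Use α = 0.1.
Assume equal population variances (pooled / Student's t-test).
Student's two-sample t-test (equal variances):
H₀: μ₁ = μ₂
H₁: μ₁ ≠ μ₂
df = n₁ + n₂ - 2 = 31
Pooled variance s_p² = [(n₁-1)s₁² + (n₂-1)s₂²] / (n₁ + n₂ - 2) = [(17)(12.12²) + (14)(8.83²)] / 31 = 115.7668
SE = √(s_p²(1/n₁ + 1/n₂)) = √(115.7668 × (1/18 + 1/15)) = 3.7616
t = (x̄₁ - x̄₂) / SE = (79.59 - 86.79) / 3.7616 = -7.20 / 3.7616 = -1.914
p-value = 0.0649

Since p-value < α = 0.1, we reject H₀.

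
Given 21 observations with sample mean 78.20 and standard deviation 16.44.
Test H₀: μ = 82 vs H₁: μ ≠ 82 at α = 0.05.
One-sample t-test:
H₀: μ = 82
H₁: μ ≠ 82
df = n - 1 = 20
t = (x̄ - μ₀) / (s/√n) = (78.20 - 82) / (16.44/√21) = -1.059
p-value = 0.3021

Since p-value > α = 0.05, we fail to reject H₀.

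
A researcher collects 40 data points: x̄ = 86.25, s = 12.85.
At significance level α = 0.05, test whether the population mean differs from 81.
One-sample t-test:
H₀: μ = 81
H₁: μ ≠ 81
df = n - 1 = 39
t = (x̄ - μ₀) / (s/√n) = (86.25 - 81) / (12.85/√40) = 2.584
p-value = 0.0136

Since p-value < α = 0.05, we reject H₀.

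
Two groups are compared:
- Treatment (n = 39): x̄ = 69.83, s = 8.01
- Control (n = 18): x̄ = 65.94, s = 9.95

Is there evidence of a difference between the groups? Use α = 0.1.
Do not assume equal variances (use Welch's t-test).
Welch's two-sample t-test:
H₀: μ₁ = μ₂
H₁: μ₁ ≠ μ₂
s₁²/n₁ = 8.01²/39 = 1.6451,  s₂²/n₂ = 9.95²/18 = 5.5001
SE = √(s₁²/n₁ + s₂²/n₂) = √(1.6451 + 5.5001) = 2.6731
df (Welch-Satterthwaite) = (s₁²/n₁ + s₂²/n₂)² / [(s₁²/n₁)²/(n₁-1) + (s₂²/n₂)²/(n₂-1)] ≈ 27.59
t = (x̄₁ - x̄₂) / SE = (69.83 - 65.94) / 2.6731 = 3.89 / 2.6731 = 1.455
p-value = 0.1569

Since p-value > α = 0.1, we fail to reject H₀.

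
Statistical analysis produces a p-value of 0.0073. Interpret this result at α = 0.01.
Since p = 0.0073 < α = 0.01, reject H₀.
There is sufficient evidence to reject the null hypothesis; the result is statistically significant at the 0.01 level.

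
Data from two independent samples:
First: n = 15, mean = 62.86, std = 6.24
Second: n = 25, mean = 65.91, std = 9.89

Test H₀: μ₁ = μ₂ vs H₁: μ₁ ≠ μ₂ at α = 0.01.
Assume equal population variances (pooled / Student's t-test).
Student's two-sample t-test (equal variances):
H₀: μ₁ = μ₂
H₁: μ₁ ≠ μ₂
df = n₁ + n₂ - 2 = 38
Pooled variance s_p² = [(n₁-1)s₁² + (n₂-1)s₂²] / (n₁ + n₂ - 2) = [(14)(6.24²) + (24)(9.89²)] / 38 = 76.1215
SE = √(s_p²(1/n₁ + 1/n₂)) = √(76.1215 × (1/15 + 1/25)) = 2.8495
t = (x̄₁ - x̄₂) / SE = (62.86 - 65.91) / 2.8495 = -3.05 / 2.8495 = -1.070
p-value = 0.2912

Since p-value > α = 0.01, we fail to reject H₀.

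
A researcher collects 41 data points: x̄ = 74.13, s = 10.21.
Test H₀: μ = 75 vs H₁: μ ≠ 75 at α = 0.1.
One-sample t-test:
H₀: μ = 75
H₁: μ ≠ 75
df = n - 1 = 40
t = (x̄ - μ₀) / (s/√n) = (74.13 - 75) / (10.21/√41) = -0.546
p-value = 0.5884

Since p-value > α = 0.1, we fail to reject H₀.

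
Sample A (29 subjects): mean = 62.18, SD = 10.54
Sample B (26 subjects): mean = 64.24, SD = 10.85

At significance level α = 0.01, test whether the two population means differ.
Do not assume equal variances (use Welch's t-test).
Welch's two-sample t-test:
H₀: μ₁ = μ₂
H₁: μ₁ ≠ μ₂
s₁²/n₁ = 10.54²/29 = 3.8307,  s₂²/n₂ = 10.85²/26 = 4.5278
SE = √(s₁²/n₁ + s₂²/n₂) = √(3.8307 + 4.5278) = 2.8911
df (Welch-Satterthwaite) = (s₁²/n₁ + s₂²/n₂)² / [(s₁²/n₁)²/(n₁-1) + (s₂²/n₂)²/(n₂-1)] ≈ 51.98
t = (x̄₁ - x̄₂) / SE = (62.18 - 64.24) / 2.8911 = -2.06 / 2.8911 = -0.713
p-value = 0.4793

Since p-value > α = 0.01, we fail to reject H₀.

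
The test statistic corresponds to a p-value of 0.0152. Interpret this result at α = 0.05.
Since p = 0.0152 < α = 0.05, reject H₀.
There is sufficient evidence to reject the null hypothesis; the result is statistically significant at the 0.05 level.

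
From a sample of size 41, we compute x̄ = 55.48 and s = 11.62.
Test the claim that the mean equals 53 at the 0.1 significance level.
One-sample t-test:
H₀: μ = 53
H₁: μ ≠ 53
df = n - 1 = 40
t = (x̄ - μ₀) / (s/√n) = (55.48 - 53) / (11.62/√41) = 1.367
p-value = 0.1794

Since p-value > α = 0.1, we fail to reject H₀.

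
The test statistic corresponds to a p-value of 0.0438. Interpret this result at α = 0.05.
Since p = 0.0438 < α = 0.05, reject H₀.
There is sufficient evidence to reject the null hypothesis; the result is statistically significant at the 0.05 level.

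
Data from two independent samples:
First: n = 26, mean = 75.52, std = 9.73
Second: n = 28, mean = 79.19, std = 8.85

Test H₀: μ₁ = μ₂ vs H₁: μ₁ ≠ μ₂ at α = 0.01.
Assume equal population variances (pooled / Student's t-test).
Student's two-sample t-test (equal variances):
H₀: μ₁ = μ₂
H₁: μ₁ ≠ μ₂
df = n₁ + n₂ - 2 = 52
Pooled variance s_p² = [(n₁-1)s₁² + (n₂-1)s₂²] / (n₁ + n₂ - 2) = [(25)(9.73²) + (27)(8.85²)] / 52 = 86.1833
SE = √(s_p²(1/n₁ + 1/n₂)) = √(86.1833 × (1/26 + 1/28)) = 2.5284
t = (x̄₁ - x̄₂) / SE = (75.52 - 79.19) / 2.5284 = -3.67 / 2.5284 = -1.452
p-value = 0.1526

Since p-value > α = 0.01, we fail to reject H₀.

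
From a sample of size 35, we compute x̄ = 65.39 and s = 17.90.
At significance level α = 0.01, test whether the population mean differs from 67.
One-sample t-test:
H₀: μ = 67
H₁: μ ≠ 67
df = n - 1 = 34
t = (x̄ - μ₀) / (s/√n) = (65.39 - 67) / (17.90/√35) = -0.532
p-value = 0.5981

Since p-value > α = 0.01, we fail to reject H₀.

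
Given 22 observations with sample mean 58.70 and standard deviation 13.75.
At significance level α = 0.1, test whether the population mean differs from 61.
One-sample t-test:
H₀: μ = 61
H₁: μ ≠ 61
df = n - 1 = 21
t = (x̄ - μ₀) / (s/√n) = (58.70 - 61) / (13.75/√22) = -0.785
p-value = 0.4415

Since p-value > α = 0.1, we fail to reject H₀.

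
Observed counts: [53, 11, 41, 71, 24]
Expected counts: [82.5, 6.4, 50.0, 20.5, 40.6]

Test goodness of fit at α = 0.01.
Chi-square goodness of fit test:
H₀: observed counts match expected distribution
H₁: observed counts differ from expected distribution
df = k - 1 = 4
χ² = Σ(O - E)²/E
   = (53 - 82.5)²/82.5 + (11 - 6.4)²/6.4 + (41 - 50.0)²/50.0 + (71 - 20.5)²/20.5 + (24 - 40.6)²/40.6
   = 10.548 + 3.306 + 1.620 + 124.402 + 6.787
   = 146.66
p-value < 0.0001

Since p-value < α = 0.01, we reject H₀.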